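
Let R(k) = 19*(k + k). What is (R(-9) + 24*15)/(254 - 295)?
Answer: -18/41 ≈ -0.43902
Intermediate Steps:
R(k) = 38*k (R(k) = 19*(2*k) = 38*k)
(R(-9) + 24*15)/(254 - 295) = (38*(-9) + 24*15)/(254 - 295) = (-342 + 360)/(-41) = 18*(-1/41) = -18/41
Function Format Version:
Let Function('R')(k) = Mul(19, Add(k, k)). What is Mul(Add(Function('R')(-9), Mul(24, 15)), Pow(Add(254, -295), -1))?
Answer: Rational(-18, 41) ≈ -0.43902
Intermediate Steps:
Function('R')(k) = Mul(38, k) (Function('R')(k) = Mul(19, Mul(2, k)) = Mul(38, k))
Mul(Add(Function('R')(-9), Mul(24, 15)), Pow(Add(254, -295), -1)) = Mul(Add(Mul(38, -9), Mul(24, 15)), Pow(Add(254, -295), -1)) = Mul(Add(-342, 360), Pow(-41, -1)) = Mul(18, Rational(-1, 41)) = Rational(-18, 41)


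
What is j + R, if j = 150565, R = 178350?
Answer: 328915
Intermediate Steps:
j + R = 150565 + 178350 = 328915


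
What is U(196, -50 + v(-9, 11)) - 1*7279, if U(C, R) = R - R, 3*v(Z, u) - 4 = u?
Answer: -7279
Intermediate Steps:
v(Z, u) = 4/3 + u/3
U(C, R) = 0
U(196, -50 + v(-9, 11)) - 1*7279 = 0 - 1*7279 = 0 - 7279 = -7279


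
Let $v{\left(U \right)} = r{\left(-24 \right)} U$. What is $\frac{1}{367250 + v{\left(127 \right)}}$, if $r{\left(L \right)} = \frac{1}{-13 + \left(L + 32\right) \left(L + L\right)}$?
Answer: $\frac{397}{145798123} \approx 2.7229 \cdot 10^{-6}$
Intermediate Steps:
$r{\left(L \right)} = \frac{1}{-13 + 2 L \left(32 + L\right)}$ ($r{\left(L \right)} = \frac{1}{-13 + \left(32 + L\right) 2 L} = \frac{1}{-13 + 2 L \left(32 + L\right)}$)
$v{\left(U \right)} = - \frac{U}{397}$ ($v{\left(U \right)} = \frac{U}{-13 + 2 \left(-24\right)^{2} + 64 \left(-24\right)} = \frac{U}{-13 + 2 \cdot 576 - 1536} = \frac{U}{-13 + 1152 - 1536} = \frac{U}{-397} = - \frac{U}{397}$)
$\frac{1}{367250 + v{\left(127 \right)}} = \frac{1}{367250 - \frac{127}{397}} = \frac{1}{\frac{145798123}{397}} = \frac{397}{145798123}$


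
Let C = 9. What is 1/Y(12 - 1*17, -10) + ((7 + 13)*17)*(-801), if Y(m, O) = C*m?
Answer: -12255301/45 ≈ -2.7234e+5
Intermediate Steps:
Y(m, O) = 9*m
1/Y(12 - 1*17, -10) + ((7 + 13)*17)*(-801) = 1/(9*(12 - 1*17)) + ((7 + 13)*17)*(-801) = 1/(9*(12 - 17)) + (20*17)*(-801) = 1/(9*(-5)) + 340*(-801) = 1/(-45) - 272340 = -1/45 - 272340 = -12255301/45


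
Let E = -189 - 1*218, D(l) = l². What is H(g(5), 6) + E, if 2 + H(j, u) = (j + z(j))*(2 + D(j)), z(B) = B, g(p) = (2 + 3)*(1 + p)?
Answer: 53711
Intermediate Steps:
g(p) = 5 + 5*p (g(p) = 5*(1 + p) = 5 + 5*p)
E = -407 (E = -189 - 218 = -407)
H(j, u) = -2 + 2*j*(2 + j²) (H(j, u) = -2 + (j + j)*(2 + j²) = -2 + (2*j)*(2 + j²) = -2 + 2*j*(2 + j²))
H(g(5), 6) + E = (-2 + 2*(5 + 5*5)³ + 4*(5 + 5*5)) - 407 = (-2 + 2*(5 + 25)³ + 4*(5 + 25)) - 407 = (-2 + 2*30³ + 4*30) - 407 = (-2 + 2*27000 + 120) - 407 = (-2 + 54000 + 120) - 407 = 54118 - 407 = 53711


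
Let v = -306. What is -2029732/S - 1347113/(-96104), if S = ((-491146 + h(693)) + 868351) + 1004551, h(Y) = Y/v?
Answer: 56654643886499/4514930073208 ≈ 12.548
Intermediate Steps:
h(Y) = -Y/306 (h(Y) = Y/(-306) = Y*(-1/306) = -Y/306)
S = 46979627/34 (S = ((-491146 - 1/306*693) + 868351) + 1004551 = ((-491146 - 77/34) + 868351) + 1004551 = (-16699041/34 + 868351) + 1004551 = 12824893/34 + 1004551 = 46979627/34 ≈ 1.3818e+6)
-2029732/S - 1347113/(-96104) = -2029732/46979627/34 - 1347113/(-96104) = -2029732*34/46979627 - 1347113*(-1/96104) = -69010888/46979627 + 1347113/96104 = 56654643886499/4514930073208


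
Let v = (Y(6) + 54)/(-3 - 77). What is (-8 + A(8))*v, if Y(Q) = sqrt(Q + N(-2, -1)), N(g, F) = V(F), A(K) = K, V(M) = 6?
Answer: 0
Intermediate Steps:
N(g, F) = 6
Y(Q) = sqrt(6 + Q) (Y(Q) = sqrt(Q + 6) = sqrt(6 + Q))
v = -27/40 - sqrt(3)/40 (v = (sqrt(6 + 6) + 54)/(-3 - 77) = (sqrt(12) + 54)/(-80) = (2*sqrt(3) + 54)*(-1/80) = (54 + 2*sqrt(3))*(-1/80) = -27/40 - sqrt(3)/40 ≈ -0.71830)
(-8 + A(8))*v = (-8 + 8)*(-27/40 - sqrt(3)/40) = 0*(-27/40 - sqrt(3)/40) = 0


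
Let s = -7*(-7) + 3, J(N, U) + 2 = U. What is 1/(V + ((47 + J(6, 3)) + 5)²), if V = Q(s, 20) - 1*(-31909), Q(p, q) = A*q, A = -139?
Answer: 1/31938 ≈ 3.1311e-5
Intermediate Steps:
J(N, U) = -2 + U
s = 52 (s = 49 + 3 = 52)
Q(p, q) = -139*q
V = 29129 (V = -139*20 - 1*(-31909) = -2780 + 31909 = 29129)
1/(V + ((47 + J(6, 3)) + 5)²) = 1/(29129 + ((47 + (-2 + 3)) + 5)²) = 1/(29129 + ((47 + 1) + 5)²) = 1/(29129 + (48 + 5)²) = 1/(29129 + 53²) = 1/(29129 + 2809) = 1/31938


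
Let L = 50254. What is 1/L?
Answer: 1/50254 ≈ 1.9899e-5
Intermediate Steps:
1/L = 1/50254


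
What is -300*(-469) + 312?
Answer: 141012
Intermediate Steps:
-300*(-469) + 312 = 140700 + 312 = 141012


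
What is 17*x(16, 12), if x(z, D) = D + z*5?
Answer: 1564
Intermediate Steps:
x(z, D) = D + 5*z
17*x(16, 12) = 17*(12 + 5*16) = 17*(12 + 80) = 17*92 = 1564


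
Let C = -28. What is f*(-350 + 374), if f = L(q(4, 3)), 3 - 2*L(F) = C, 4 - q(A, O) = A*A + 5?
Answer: 372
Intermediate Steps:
q(A, O) = -1 - A**2 (q(A, O) = 4 - (A*A + 5) = 4 - (A**2 + 5) = 4 - (5 + A**2) = 4 + (-5 - A**2) = -1 - A**2)
L(F) = 31/2 (L(F) = 3/2 - 1/2*(-28) = 3/2 + 14 = 31/2)
f = 31/2 ≈ 15.500
f*(-350 + 374) = 31*(-350 + 374)/2 = (31/2)*24 = 372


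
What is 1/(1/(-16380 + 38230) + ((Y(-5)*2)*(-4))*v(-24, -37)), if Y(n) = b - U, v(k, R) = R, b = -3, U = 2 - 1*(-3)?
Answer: -21850/51740799 ≈ -0.00042230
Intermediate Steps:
U = 5 (U = 2 + 3 = 5)
Y(n) = -8 (Y(n) = -3 - 1*5 = -3 - 5 = -8)
1/(1/(-16380 + 38230) + ((Y(-5)*2)*(-4))*v(-24, -37)) = 1/(1/(-16380 + 38230) + (-8*2*(-4))*(-37)) = 1/(1/21850 - 16*(-4)*(-37)) = 1/(1/21850 + 64*(-37)) = 1/(1/21850 - 2368) = 1/(-51740799/21850) = -21850/51740799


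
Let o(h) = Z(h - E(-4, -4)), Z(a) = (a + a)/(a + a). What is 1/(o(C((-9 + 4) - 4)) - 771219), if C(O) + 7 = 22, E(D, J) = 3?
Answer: -1/771218 ≈ -1.2967e-6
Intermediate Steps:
C(O) = 15 (C(O) = -7 + 22 = 15)
Z(a) = 1 (Z(a) = (2*a)/((2*a)) = (2*a)*(1/(2*a)) = 1)
o(h) = 1
1/(o(C((-9 + 4) - 4)) - 771219) = 1/(1 - 771219) = 1/(-771218) = -1/771218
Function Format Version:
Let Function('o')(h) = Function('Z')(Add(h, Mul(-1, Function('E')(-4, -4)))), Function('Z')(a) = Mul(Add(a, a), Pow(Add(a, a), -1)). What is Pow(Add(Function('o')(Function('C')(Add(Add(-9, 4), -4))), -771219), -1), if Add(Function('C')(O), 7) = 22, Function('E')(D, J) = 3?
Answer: Rational(-1, 771218) ≈ -1.2967e-6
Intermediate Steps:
Function('C')(O) = 15 (Function('C')(O) = Add(-7, 22) = 15)
Function('Z')(a) = 1 (Function('Z')(a) = Mul(Mul(2, a), Pow(Mul(2, a), -1)) = Mul(Mul(2, a), Mul(Rational(1, 2), Pow(a, -1))) = 1)
Function('o')(h) = 1
Pow(Add(Function('o')(Function('C')(Add(Add(-9, 4), -4))), -771219), -1) = Pow(Add(1, -771219), -1) = Pow(-771218, -1) = Rational(-1, 771218)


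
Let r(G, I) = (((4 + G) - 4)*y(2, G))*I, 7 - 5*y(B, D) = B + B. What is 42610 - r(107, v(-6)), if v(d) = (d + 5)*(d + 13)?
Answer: 215297/5 ≈ 43059.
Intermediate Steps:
y(B, D) = 7/5 - 2*B/5 (y(B, D) = 7/5 - (B + B)/5 = 7/5 - 2*B/5)
v(d) = (5 + d)*(13 + d)
r(G, I) = 3*G*I/5 (r(G, I) = (((4 + G) - 4)*(7/5 - ⅖*2))*I = (G*(7/5 - ⅘))*I = (G*(⅗))*I = (3*G/5)*I = 3*G*I/5)
42610 - r(107, v(-6)) = 42610 - 3*107*(65 + (-6)² + 18*(-6))/5 = 42610 - 3*107*(65 + 36 - 108)/5 = 42610 - 3*107*(-7)/5 = 42610 - 1*(-2247/5) = 42610 + 2247/5 = 215297/5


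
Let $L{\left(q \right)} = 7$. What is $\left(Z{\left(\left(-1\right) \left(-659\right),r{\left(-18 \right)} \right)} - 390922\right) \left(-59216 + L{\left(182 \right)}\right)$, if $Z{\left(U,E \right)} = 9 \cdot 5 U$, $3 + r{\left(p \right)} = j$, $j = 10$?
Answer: $21390257803$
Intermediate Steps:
$r{\left(p \right)} = 7$ ($r{\left(p \right)} = -3 + 10 = 7$)
$Z{\left(U,E \right)} = 45 U$
$\left(Z{\left(\left(-1\right) \left(-659\right),r{\left(-18 \right)} \right)} - 390922\right) \left(-59216 + L{\left(182 \right)}\right) = \left(45 \left(\left(-1\right) \left(-659\right)\right) - 390922\right) \left(-59216 + 7\right) = \left(45 \cdot 659 - 390922\right) \left(-59209\right) = \left(29655 - 390922\right) \left(-59209\right) = \left(-361267\right) \left(-59209\right) = 21390257803$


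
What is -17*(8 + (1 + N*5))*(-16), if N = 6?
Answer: 10608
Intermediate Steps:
-17*(8 + (1 + N*5))*(-16) = -17*(8 + (1 + 6*5))*(-16) = -17*(8 + (1 + 30))*(-16) = -17*(8 + 31)*(-16) = -17*39*(-16) = -663*(-16) = 10608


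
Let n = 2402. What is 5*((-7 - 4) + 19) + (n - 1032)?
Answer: 1410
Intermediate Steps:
5*((-7 - 4) + 19) + (n - 1032) = 5*((-7 - 4) + 19) + (2402 - 1032) = 5*(-11 + 19) + 1370 = 5*8 + 1370 = 40 + 1370 = 1410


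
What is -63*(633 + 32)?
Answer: -41895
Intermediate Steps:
-63*(633 + 32) = -63*665 = -41895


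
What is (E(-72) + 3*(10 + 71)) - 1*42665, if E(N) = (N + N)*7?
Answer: -43430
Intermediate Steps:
E(N) = 14*N (E(N) = (2*N)*7 = 14*N)
(E(-72) + 3*(10 + 71)) - 1*42665 = (14*(-72) + 3*(10 + 71)) - 1*42665 = (-1008 + 3*81) - 42665 = (-1008 + 243) - 42665 = -765 - 42665 = -43430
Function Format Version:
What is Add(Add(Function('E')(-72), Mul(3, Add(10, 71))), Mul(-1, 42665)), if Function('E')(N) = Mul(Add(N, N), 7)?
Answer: -43430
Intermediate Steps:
Function('E')(N) = Mul(14, N) (Function('E')(N) = Mul(Mul(2, N), 7) = Mul(14, N))
Add(Add(Function('E')(-72), Mul(3, Add(10, 71))), Mul(-1, 42665)) = Add(Add(Mul(14, -72), Mul(3, Add(10, 71))), Mul(-1, 42665)) = Add(Add(-1008, Mul(3, 81)), -42665) = Add(Add(-1008, 243), -42665) = Add(-765, -42665) = -43430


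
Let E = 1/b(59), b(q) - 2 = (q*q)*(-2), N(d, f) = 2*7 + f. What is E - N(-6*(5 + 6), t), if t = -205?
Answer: 1329359/6960 ≈ 191.00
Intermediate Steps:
N(d, f) = 14 + f
b(q) = 2 - 2*q**2 (b(q) = 2 + (q*q)*(-2) = 2 + q**2*(-2) = 2 - 2*q**2)
E = -1/6960 (E = 1/(2 - 2*59**2) = 1/(2 - 2*3481) = 1/(2 - 6962) = 1/(-6960) = -1/6960 ≈ -0.00014368)
E - N(-6*(5 + 6), t) = -1/6960 - (14 - 205) = -1/6960 - 1*(-191) = -1/6960 + 191 = 1329359/6960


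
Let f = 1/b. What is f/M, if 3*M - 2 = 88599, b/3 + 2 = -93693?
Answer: -1/8301470695 ≈ -1.2046e-10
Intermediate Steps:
b = -281085 (b = -6 + 3*(-93693) = -6 - 281079 = -281085)
M = 88601/3 (M = 2/3 + (1/3)*88599 = 2/3 + 29533 = 88601/3 ≈ 29534.)
f = -1/281085 (f = 1/(-281085) = -1/281085 ≈ -3.5576e-6)
f/M = -1/(281085*88601/3) = -1/281085*3/88601 = -1/8301470695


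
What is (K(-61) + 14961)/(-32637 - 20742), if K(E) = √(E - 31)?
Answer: -4987/17793 - 2*I*√23/53379 ≈ -0.28028 - 0.00017969*I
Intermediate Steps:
K(E) = √(-31 + E)
(K(-61) + 14961)/(-32637 - 20742) = (√(-31 - 61) + 14961)/(-32637 - 20742) = (√(-92) + 14961)/(-53379) = (2*I*√23 + 14961)*(-1/53379) = (14961 + 2*I*√23)*(-1/53379) = -4987/17793 - 2*I*√23/53379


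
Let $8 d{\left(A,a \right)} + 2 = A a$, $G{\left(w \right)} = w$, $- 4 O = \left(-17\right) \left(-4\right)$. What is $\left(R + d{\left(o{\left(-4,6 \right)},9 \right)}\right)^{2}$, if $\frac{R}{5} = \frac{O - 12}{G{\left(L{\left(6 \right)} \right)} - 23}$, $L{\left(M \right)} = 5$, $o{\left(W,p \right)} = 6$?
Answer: $\frac{17161}{81} \approx 211.86$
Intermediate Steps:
$O = -17$ ($O = - \frac{\left(-17\right) \left(-4\right)}{4} = \left(- \frac{1}{4}\right) 68 = -17$)
$d{\left(A,a \right)} = - \frac{1}{4} + \frac{A a}{8}$
$R = \frac{145}{18}$ ($R = 5 \frac{-17 - 12}{5 - 23} = 5 \left(- \frac{29}{-18}\right) = 5 \left(\left(-29\right) \left(- \frac{1}{18}\right)\right) = 5 \cdot \frac{29}{18} = \frac{145}{18} \approx 8.0556$)
$\left(R + d{\left(o{\left(-4,6 \right)},9 \right)}\right)^{2} = \left(\frac{145}{18} - \left(\frac{1}{4} - \frac{27}{4}\right)\right)^{2} = \left(\frac{145}{18} + \left(- \frac{1}{4} + \frac{27}{4}\right)\right)^{2} = \left(\frac{145}{18} + \frac{13}{2}\right)^{2} = \left(\frac{131}{9}\right)^{2} = \frac{17161}{81}$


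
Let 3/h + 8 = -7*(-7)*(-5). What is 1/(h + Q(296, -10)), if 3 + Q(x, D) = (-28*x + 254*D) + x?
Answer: -253/2665358 ≈ -9.4922e-5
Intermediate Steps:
Q(x, D) = -3 - 27*x + 254*D (Q(x, D) = -3 + ((-28*x + 254*D) + x) = -3 + (-27*x + 254*D) = -3 - 27*x + 254*D)
h = -3/253 (h = 3/(-8 - 7*(-7)*(-5)) = 3/(-8 + 49*(-5)) = 3/(-8 - 245) = 3/(-253) = 3*(-1/253) = -3/253 ≈ -0.011858)
1/(h + Q(296, -10)) = 1/(-3/253 + (-3 - 27*296 + 254*(-10))) = 1/(-3/253 + (-3 - 7992 - 2540)) = 1/(-3/253 - 10535) = 1/(-2665358/253) = -253/2665358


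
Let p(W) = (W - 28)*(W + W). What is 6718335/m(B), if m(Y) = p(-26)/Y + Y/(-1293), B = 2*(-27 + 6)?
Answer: -4053843339/40322 ≈ -1.0054e+5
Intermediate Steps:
B = -42 (B = 2*(-21) = -42)
p(W) = 2*W*(-28 + W) (p(W) = (-28 + W)*(2*W) = 2*W*(-28 + W))
m(Y) = 2808/Y - Y/1293 (m(Y) = (2*(-26)*(-28 - 26))/Y + Y/(-1293) = (2*(-26)*(-54))/Y + Y*(-1/1293) = 2808/Y - Y/1293)
6718335/m(B) = 6718335/(2808/(-42) - 1/1293*(-42)) = 6718335/(2808*(-1/42) + 14/431) = 6718335/(-468/7 + 14/431) = 6718335/(-201610/3017) = 6718335*(-3017/201610) = -4053843339/40322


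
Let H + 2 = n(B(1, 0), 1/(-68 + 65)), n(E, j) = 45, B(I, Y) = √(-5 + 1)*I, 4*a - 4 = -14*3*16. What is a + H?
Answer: -124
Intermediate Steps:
a = -167 (a = 1 + (-14*3*16)/4 = 1 + (-42*16)/4 = 1 + (¼)*(-672) = 1 - 168 = -167)
B(I, Y) = 2*I*I (B(I, Y) = √(-4)*I = (2*I)*I = 2*I*I)
H = 43 (H = -2 + 45 = 43)
a + H = -167 + 43 = -124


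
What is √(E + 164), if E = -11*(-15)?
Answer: √329 ≈ 18.138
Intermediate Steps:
E = 165
√(E + 164) = √(165 + 164) = √329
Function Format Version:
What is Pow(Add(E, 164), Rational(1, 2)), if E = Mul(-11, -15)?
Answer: Pow(329, Rational(1, 2)) ≈ 18.138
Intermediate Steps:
E = 165
Pow(Add(E, 164), Rational(1, 2)) = Pow(Add(165, 164), Rational(1, 2)) = Pow(329, Rational(1, 2))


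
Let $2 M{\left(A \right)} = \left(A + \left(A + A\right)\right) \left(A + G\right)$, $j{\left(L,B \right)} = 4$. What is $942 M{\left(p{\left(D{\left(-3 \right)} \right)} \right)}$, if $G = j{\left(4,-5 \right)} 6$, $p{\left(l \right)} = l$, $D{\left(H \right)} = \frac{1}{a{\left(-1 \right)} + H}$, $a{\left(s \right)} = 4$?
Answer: $35325$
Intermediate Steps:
$D{\left(H \right)} = \frac{1}{4 + H}$
$G = 24$ ($G = 4 \cdot 6 = 24$)
$M{\left(A \right)} = \frac{3 A \left(24 + A\right)}{2}$ ($M{\left(A \right)} = \frac{\left(A + \left(A + A\right)\right) \left(A + 24\right)}{2} = \frac{\left(A + 2 A\right) \left(24 + A\right)}{2} = \frac{3 A \left(24 + A\right)}{2}$)
$942 M{\left(p{\left(D{\left(-3 \right)} \right)} \right)} = 942 \frac{3 \left(24 + \frac{1}{4 - 3}\right)}{2 \left(4 - 3\right)} = 942 \frac{3 \left(24 + 1^{-1}\right)}{2 \cdot 1} = 942 \cdot \frac{3}{2} \cdot 1 \left(24 + 1\right) = 942 \cdot \frac{3}{2} \cdot 1 \cdot 25 = 942 \cdot \frac{75}{2} = 35325$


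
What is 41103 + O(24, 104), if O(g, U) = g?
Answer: 41127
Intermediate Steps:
41103 + O(24, 104) = 41103 + 24 = 41127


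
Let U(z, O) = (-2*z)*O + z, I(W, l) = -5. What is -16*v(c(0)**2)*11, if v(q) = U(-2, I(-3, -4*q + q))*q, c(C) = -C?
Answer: 0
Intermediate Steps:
U(z, O) = z - 2*O*z (U(z, O) = -2*O*z + z = z - 2*O*z)
v(q) = -22*q (v(q) = (-2*(1 - 2*(-5)))*q = (-2*(1 + 10))*q = (-2*11)*q = -22*q)
-16*v(c(0)**2)*11 = -(-352)*(-1*0)**2*11 = -(-352)*0**2*11 = -(-352)*0*11 = -16*0*11 = 0*11 = 0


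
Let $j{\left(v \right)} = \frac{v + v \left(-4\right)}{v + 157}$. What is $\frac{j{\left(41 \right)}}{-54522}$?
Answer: $\frac{41}{3598452} \approx 1.1394 \cdot 10^{-5}$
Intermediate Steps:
$j{\left(v \right)} = - \frac{3 v}{157 + v}$ ($j{\left(v \right)} = \frac{v - 4 v}{157 + v} = \frac{\left(-3\right) v}{157 + v} = - \frac{3 v}{157 + v}$)
$\frac{j{\left(41 \right)}}{-54522} = \frac{\left(-3\right) 41 \frac{1}{157 + 41}}{-54522} = \left(-3\right) 41 \cdot \frac{1}{198} \left(- \frac{1}{54522}\right) = \left(- \frac{41}{66}\right) \left(- \frac{1}{54522}\right) = \frac{41}{3598452}$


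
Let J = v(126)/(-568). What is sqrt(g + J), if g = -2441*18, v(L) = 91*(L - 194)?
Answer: I*sqrt(885746158)/142 ≈ 209.59*I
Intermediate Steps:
v(L) = -17654 + 91*L (v(L) = 91*(-194 + L) = -17654 + 91*L)
g = -43938
J = 1547/142 (J = (-17654 + 91*126)/(-568) = (-17654 + 11466)*(-1/568) = -6188*(-1/568) = 1547/142 ≈ 10.894)
sqrt(g + J) = sqrt(-43938 + 1547/142) = sqrt(-6237649/142) = I*sqrt(885746158)/142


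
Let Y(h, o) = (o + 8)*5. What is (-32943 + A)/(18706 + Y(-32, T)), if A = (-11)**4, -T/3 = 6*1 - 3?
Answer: -18302/18701 ≈ -0.97866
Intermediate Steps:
T = -9 (T = -3*(6*1 - 3) = -3*(6 - 3) = -3*3 = -9)
A = 14641
Y(h, o) = 40 + 5*o (Y(h, o) = (8 + o)*5 = 40 + 5*o)
(-32943 + A)/(18706 + Y(-32, T)) = (-32943 + 14641)/(18706 + (40 + 5*(-9))) = -18302/(18706 + (40 - 45)) = -18302/(18706 - 5) = -18302/18701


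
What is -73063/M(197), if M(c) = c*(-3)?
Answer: 73063/591 ≈ 123.63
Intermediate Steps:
M(c) = -3*c
-73063/M(197) = -73063/((-3*197)) = -73063/(-591) = -73063*(-1/591) = 73063/591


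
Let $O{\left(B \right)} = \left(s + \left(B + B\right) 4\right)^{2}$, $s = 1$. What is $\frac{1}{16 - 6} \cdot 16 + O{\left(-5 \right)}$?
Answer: $\frac{7613}{5} \approx 1522.6$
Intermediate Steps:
$O{\left(B \right)} = \left(1 + 8 B\right)^{2}$ ($O{\left(B \right)} = \left(1 + \left(B + B\right) 4\right)^{2} = \left(1 + 2 B 4\right)^{2} = \left(1 + 8 B\right)^{2}$)
$\frac{1}{16 - 6} \cdot 16 + O{\left(-5 \right)} = \frac{1}{16 - 6} \cdot 16 + \left(1 + 8 \left(-5\right)\right)^{2} = \frac{1}{10} \cdot 16 + \left(1 - 40\right)^{2} = \frac{1}{10} \cdot 16 + \left(-39\right)^{2} = \frac{8}{5} + 1521 = \frac{7613}{5}$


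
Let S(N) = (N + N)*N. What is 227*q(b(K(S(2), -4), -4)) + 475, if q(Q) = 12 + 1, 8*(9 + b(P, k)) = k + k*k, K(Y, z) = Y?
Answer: 3426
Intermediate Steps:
S(N) = 2*N² (S(N) = (2*N)*N = 2*N²)
b(P, k) = -9 + k/8 + k²/8 (b(P, k) = -9 + (k + k*k)/8 = -9 + (k + k²)/8 = -9 + (k/8 + k²/8) = -9 + k/8 + k²/8)
q(Q) = 13
227*q(b(K(S(2), -4), -4)) + 475 = 227*13 + 475 = 2951 + 475 = 3426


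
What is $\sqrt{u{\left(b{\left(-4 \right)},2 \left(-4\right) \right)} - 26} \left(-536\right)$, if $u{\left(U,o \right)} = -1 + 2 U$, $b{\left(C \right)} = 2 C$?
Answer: $- 536 i \sqrt{43} \approx - 3514.8 i$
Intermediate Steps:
$\sqrt{u{\left(b{\left(-4 \right)},2 \left(-4\right) \right)} - 26} \left(-536\right) = \sqrt{\left(-1 + 2 \cdot 2 \left(-4\right)\right) - 26} \left(-536\right) = \sqrt{\left(-1 + 2 \left(-8\right)\right) - 26} \left(-536\right) = \sqrt{\left(-1 - 16\right) - 26} \left(-536\right) = \sqrt{-17 - 26} \left(-536\right) = \sqrt{-43} \left(-536\right) = i \sqrt{43} \left(-536\right) = - 536 i \sqrt{43}$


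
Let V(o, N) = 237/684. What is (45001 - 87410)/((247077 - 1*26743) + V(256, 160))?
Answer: -9669252/50236231 ≈ -0.19248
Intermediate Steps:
V(o, N) = 79/228 (V(o, N) = 237*(1/684) = 79/228)
(45001 - 87410)/((247077 - 1*26743) + V(256, 160)) = (45001 - 87410)/((247077 - 1*26743) + 79/228) = -42409/((247077 - 26743) + 79/228) = -42409/(220334 + 79/228) = -42409/50236231/228 = -42409*228/50236231 = -9669252/50236231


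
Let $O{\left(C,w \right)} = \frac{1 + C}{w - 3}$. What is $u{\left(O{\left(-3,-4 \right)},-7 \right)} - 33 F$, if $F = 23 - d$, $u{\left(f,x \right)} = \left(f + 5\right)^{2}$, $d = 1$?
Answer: $- \frac{34205}{49} \approx -698.06$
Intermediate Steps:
$O{\left(C,w \right)} = \frac{1 + C}{-3 + w}$
$u{\left(f,x \right)} = \left(5 + f\right)^{2}$
$F = 22$ ($F = 23 - 1 = 22$)
$u{\left(O{\left(-3,-4 \right)},-7 \right)} - 33 F = \left(5 + \frac{1 - 3}{-3 - 4}\right)^{2} - 726 = \left(5 + \frac{1}{-7} \left(-2\right)\right)^{2} - 726 = \left(5 - - \frac{2}{7}\right)^{2} - 726 = \left(5 + \frac{2}{7}\right)^{2} - 726 = \left(\frac{37}{7}\right)^{2} - 726 = \frac{1369}{49} - 726 = - \frac{34205}{49}$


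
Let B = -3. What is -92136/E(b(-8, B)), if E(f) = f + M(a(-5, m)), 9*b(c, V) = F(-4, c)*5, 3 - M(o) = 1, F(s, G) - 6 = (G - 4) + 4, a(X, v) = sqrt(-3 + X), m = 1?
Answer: -103653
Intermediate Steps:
F(s, G) = 6 + G (F(s, G) = 6 + ((G - 4) + 4) = 6 + ((-4 + G) + 4) = 6 + G)
M(o) = 2 (M(o) = 3 - 1*1 = 3 - 1 = 2)
b(c, V) = 10/3 + 5*c/9 (b(c, V) = ((6 + c)*5)/9 = (30 + 5*c)/9 = 10/3 + 5*c/9)
E(f) = 2 + f (E(f) = f + 2 = 2 + f)
-92136/E(b(-8, B)) = -92136/(2 + (10/3 + (5/9)*(-8))) = -92136/(2 + (10/3 - 40/9)) = -92136/(2 - 10/9) = -92136/8/9 = -92136*9/8 = -103653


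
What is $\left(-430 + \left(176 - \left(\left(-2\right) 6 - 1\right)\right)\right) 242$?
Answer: $-58322$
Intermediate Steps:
$\left(-430 + \left(176 - \left(\left(-2\right) 6 - 1\right)\right)\right) 242 = \left(-430 + \left(176 - \left(-12 - 1\right)\right)\right) 242 = \left(-430 + \left(176 - -13\right)\right) 242 = \left(-430 + \left(176 + 13\right)\right) 242 = \left(-430 + 189\right) 242 = \left(-241\right) 242 = -58322$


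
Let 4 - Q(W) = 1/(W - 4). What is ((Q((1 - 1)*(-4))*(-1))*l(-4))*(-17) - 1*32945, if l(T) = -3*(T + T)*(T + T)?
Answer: -46817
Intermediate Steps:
l(T) = -12*T**2 (l(T) = -3*2*T*2*T = -12*T**2)
Q(W) = 4 - 1/(-4 + W) (Q(W) = 4 - 1/(W - 4) = 4 - 1/(-4 + W))
((Q((1 - 1)*(-4))*(-1))*l(-4))*(-17) - 1*32945 = ((((-17 + 4*((1 - 1)*(-4)))/(-4 + (1 - 1)*(-4)))*(-1))*(-12*(-4)**2))*(-17) - 1*32945 = ((((-17 + 4*(0*(-4)))/(-4 + 0*(-4)))*(-1))*(-12*16))*(-17) - 32945 = ((((-17 + 4*0)/(-4 + 0))*(-1))*(-192))*(-17) - 32945 = ((((-17 + 0)/(-4))*(-1))*(-192))*(-17) - 32945 = ((-1/4*(-17)*(-1))*(-192))*(-17) - 32945 = (((17/4)*(-1))*(-192))*(-17) - 32945 = -17/4*(-192)*(-17) - 32945 = 816*(-17) - 32945 = -13872 - 32945 = -46817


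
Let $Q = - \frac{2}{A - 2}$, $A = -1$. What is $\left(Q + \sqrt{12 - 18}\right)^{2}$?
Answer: $- \frac{50}{9} + \frac{4 i \sqrt{6}}{3} \approx -5.5556 + 3.266 i$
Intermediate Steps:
$Q = \frac{2}{3}$ ($Q = - \frac{2}{-1 - 2} = - \frac{2}{-3} = \left(-2\right) \left(- \frac{1}{3}\right) = \frac{2}{3} \approx 0.66667$)
$\left(Q + \sqrt{12 - 18}\right)^{2} = \left(\frac{2}{3} + \sqrt{12 - 18}\right)^{2} = \left(\frac{2}{3} + \sqrt{-6}\right)^{2} = \left(\frac{2}{3} + i \sqrt{6}\right)^{2}$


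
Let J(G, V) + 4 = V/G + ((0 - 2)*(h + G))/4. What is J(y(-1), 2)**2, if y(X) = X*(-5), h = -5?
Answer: 324/25 ≈ 12.960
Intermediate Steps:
y(X) = -5*X
J(G, V) = -3/2 - G/2 + V/G (J(G, V) = -4 + (V/G + ((0 - 2)*(-5 + G))/4) = -4 + (V/G - 2*(-5 + G)*(1/4)) = -4 + (V/G + (10 - 2*G)*(1/4)) = -4 + (V/G + (5/2 - G/2)) = -4 + (5/2 - G/2 + V/G) = -3/2 - G/2 + V/G)
J(y(-1), 2)**2 = ((2 - (-5*(-1))*(3 - 5*(-1))/2)/((-5*(-1))))**2 = ((2 - 1/2*5*(3 + 5))/5)**2 = ((2 - 1/2*5*8)/5)**2 = ((2 - 20)/5)**2 = ((1/5)*(-18))**2 = (-18/5)**2 = 324/25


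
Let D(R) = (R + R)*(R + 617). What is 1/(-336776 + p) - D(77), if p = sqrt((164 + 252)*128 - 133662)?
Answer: -6060839345148808/56709077295 - I*sqrt(80414)/113418154590 ≈ -1.0688e+5 - 2.5003e-9*I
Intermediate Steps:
p = I*sqrt(80414) (p = sqrt(416*128 - 133662) = sqrt(53248 - 133662) = sqrt(-80414) = I*sqrt(80414) ≈ 283.57*I)
D(R) = 2*R*(617 + R) (D(R) = (2*R)*(617 + R) = 2*R*(617 + R))
1/(-336776 + p) - D(77) = 1/(-336776 + I*sqrt(80414)) - 2*77*(617 + 77) = 1/(-336776 + I*sqrt(80414)) - 2*77*694 = 1/(-336776 + I*sqrt(80414)) - 1*106876 = 1/(-336776 + I*sqrt(80414)) - 106876 = -106876 + 1/(-336776 + I*sqrt(80414))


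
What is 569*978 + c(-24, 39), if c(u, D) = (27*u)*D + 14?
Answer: 531224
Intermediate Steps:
c(u, D) = 14 + 27*D*u (c(u, D) = 27*D*u + 14 = 14 + 27*D*u)
569*978 + c(-24, 39) = 569*978 + (14 + 27*39*(-24)) = 556482 + (14 - 25272) = 556482 - 25258 = 531224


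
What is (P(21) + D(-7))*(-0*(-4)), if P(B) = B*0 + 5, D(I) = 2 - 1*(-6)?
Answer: 0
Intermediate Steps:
D(I) = 8 (D(I) = 2 + 6 = 8)
P(B) = 5 (P(B) = 0 + 5 = 5)
(P(21) + D(-7))*(-0*(-4)) = (5 + 8)*(-0*(-4)) = 13*(-15*0) = 13*0 = 0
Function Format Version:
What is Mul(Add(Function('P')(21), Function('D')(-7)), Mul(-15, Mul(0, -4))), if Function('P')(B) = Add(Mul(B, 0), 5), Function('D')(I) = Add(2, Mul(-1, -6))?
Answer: 0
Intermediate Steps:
Function('D')(I) = 8 (Function('D')(I) = Add(2, 6) = 8)
Function('P')(B) = 5 (Function('P')(B) = Add(0, 5) = 5)
Mul(Add(Function('P')(21), Function('D')(-7)), Mul(-15, Mul(0, -4))) = Mul(Add(5, 8), Mul(-15, Mul(0, -4))) = Mul(13, Mul(-15, 0)) = Mul(13, 0) = 0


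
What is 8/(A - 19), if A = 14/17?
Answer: -136/309 ≈ -0.44013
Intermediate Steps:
A = 14/17 (A = 14*(1/17) = 14/17 ≈ 0.82353)
8/(A - 19) = 8/(14/17 - 19) = 8/(-309/17) = 8*(-17/309) = -136/309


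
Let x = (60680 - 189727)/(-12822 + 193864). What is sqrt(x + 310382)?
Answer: sqrt(10173120934514874)/181042 ≈ 557.12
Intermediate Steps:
x = -129047/181042 ≈ -0.71280
sqrt(x + 310382) = sqrt(-129047/181042 + 310382) = sqrt(56192048997/181042) = sqrt(10173120934514874)/181042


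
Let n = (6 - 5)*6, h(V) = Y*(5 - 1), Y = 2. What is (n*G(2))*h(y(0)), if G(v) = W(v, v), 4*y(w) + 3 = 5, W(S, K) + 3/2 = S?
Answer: 24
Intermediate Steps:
W(S, K) = -3/2 + S
y(w) = ½ (y(w) = -¾ + (¼)*5 = -¾ + 5/4 = ½)
G(v) = -3/2 + v
h(V) = 8 (h(V) = 2*(5 - 1) = 2*4 = 8)
n = 6 (n = 1*6 = 6)
(n*G(2))*h(y(0)) = (6*(-3/2 + 2))*8 = (6*(½))*8 = 3*8 = 24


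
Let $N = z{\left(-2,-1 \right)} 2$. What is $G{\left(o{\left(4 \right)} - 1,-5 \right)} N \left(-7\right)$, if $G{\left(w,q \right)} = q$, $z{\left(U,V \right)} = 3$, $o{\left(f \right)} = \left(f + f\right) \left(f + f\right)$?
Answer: $210$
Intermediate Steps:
$o{\left(f \right)} = 4 f^{2}$ ($o{\left(f \right)} = 2 f 2 f = 4 f^{2}$)
$N = 6$ ($N = 3 \cdot 2 = 6$)
$G{\left(o{\left(4 \right)} - 1,-5 \right)} N \left(-7\right) = \left(-5\right) 6 \left(-7\right) = \left(-30\right) \left(-7\right) = 210$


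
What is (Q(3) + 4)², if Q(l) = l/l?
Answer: 25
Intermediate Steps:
Q(l) = 1
(Q(3) + 4)² = (1 + 4)² = 5² = 25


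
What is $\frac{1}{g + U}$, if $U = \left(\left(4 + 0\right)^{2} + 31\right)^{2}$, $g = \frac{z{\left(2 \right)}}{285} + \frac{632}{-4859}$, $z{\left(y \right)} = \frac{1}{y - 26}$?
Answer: $\frac{33235560}{73413024301} \approx 0.00045272$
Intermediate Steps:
$z{\left(y \right)} = \frac{1}{-26 + y}$
$g = - \frac{4327739}{33235560}$ ($g = \frac{1}{\left(-26 + 2\right) 285} + \frac{632}{-4859} = \frac{1}{-24} \cdot \frac{1}{285} + 632 \left(- \frac{1}{4859}\right) = \left(- \frac{1}{24}\right) \frac{1}{285} - \frac{632}{4859} = - \frac{1}{6840} - \frac{632}{4859} = - \frac{4327739}{33235560} \approx -0.13021$)
$U = 2209$ ($U = \left(4^{2} + 31\right)^{2} = \left(16 + 31\right)^{2} = 47^{2} = 2209$)
$\frac{1}{g + U} = \frac{1}{- \frac{4327739}{33235560} + 2209} = \frac{1}{\frac{73413024301}{33235560}} = \frac{33235560}{73413024301}$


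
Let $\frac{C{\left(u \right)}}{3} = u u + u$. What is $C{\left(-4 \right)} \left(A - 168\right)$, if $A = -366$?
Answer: $-19224$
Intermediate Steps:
$C{\left(u \right)} = 3 u + 3 u^{2}$ ($C{\left(u \right)} = 3 \left(u u + u\right) = 3 \left(u^{2} + u\right) = 3 \left(u + u^{2}\right) = 3 u + 3 u^{2}$)
$C{\left(-4 \right)} \left(A - 168\right) = 3 \left(-4\right) \left(1 - 4\right) \left(-366 - 168\right) = 3 \left(-4\right) \left(-3\right) \left(-534\right) = 36 \left(-534\right) = -19224$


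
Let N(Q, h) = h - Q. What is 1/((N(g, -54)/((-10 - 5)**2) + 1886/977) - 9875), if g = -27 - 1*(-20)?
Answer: -219825/2170393444 ≈ -0.00010128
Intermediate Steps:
g = -7 (g = -27 + 20 = -7)
1/((N(g, -54)/((-10 - 5)**2) + 1886/977) - 9875) = 1/(((-54 - 1*(-7))/((-10 - 5)**2) + 1886/977) - 9875) = 1/(((-54 + 7)/((-15)**2) + 1886*(1/977)) - 9875) = 1/((-47/225 + 1886/977) - 9875) = 1/(378431/219825 - 9875) = 1/(-2170393444/219825) = -219825/2170393444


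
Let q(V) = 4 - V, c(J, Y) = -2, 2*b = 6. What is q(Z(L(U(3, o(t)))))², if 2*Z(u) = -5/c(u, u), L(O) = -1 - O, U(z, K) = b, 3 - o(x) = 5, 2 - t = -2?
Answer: 121/16 ≈ 7.5625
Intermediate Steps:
t = 4 (t = 2 - 1*(-2) = 2 + 2 = 4)
b = 3 (b = (½)*6 = 3)
o(x) = -2 (o(x) = 3 - 1*5 = 3 - 5 = -2)
U(z, K) = 3
Z(u) = 5/4 (Z(u) = (-5/(-2))/2 = (-5*(-½))/2 = (½)*(5/2) = 5/4)
q(Z(L(U(3, o(t)))))² = (4 - 1*5/4)² = (4 - 5/4)² = (11/4)² = 121/16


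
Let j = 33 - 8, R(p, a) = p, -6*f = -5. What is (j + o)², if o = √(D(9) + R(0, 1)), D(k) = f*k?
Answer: (50 + √30)²/4 ≈ 769.43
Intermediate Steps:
f = ⅚ (f = -⅙*(-5) = ⅚ ≈ 0.83333)
D(k) = 5*k/6
o = √30/2 (o = √((⅚)*9 + 0) = √(15/2 + 0) = √(15/2) = √30/2 ≈ 2.7386)
j = 25
(j + o)² = (25 + √30/2)²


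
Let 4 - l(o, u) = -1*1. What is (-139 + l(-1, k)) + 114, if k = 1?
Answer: -20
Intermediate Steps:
l(o, u) = 5 (l(o, u) = 4 - (-1) = 4 - 1*(-1) = 4 + 1 = 5)
(-139 + l(-1, k)) + 114 = (-139 + 5) + 114 = -134 + 114 = -20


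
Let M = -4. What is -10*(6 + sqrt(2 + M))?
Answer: -60 - 10*I*sqrt(2) ≈ -60.0 - 14.142*I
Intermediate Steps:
-10*(6 + sqrt(2 + M)) = -10*(6 + sqrt(2 - 4)) = -10*(6 + sqrt(-2)) = -10*(6 + I*sqrt(2)) = -60 - 10*I*sqrt(2)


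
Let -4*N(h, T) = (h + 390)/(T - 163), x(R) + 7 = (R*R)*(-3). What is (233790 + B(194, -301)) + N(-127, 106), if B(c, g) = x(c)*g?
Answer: 7802435003/228 ≈ 3.4221e+7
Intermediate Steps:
x(R) = -7 - 3*R² (x(R) = -7 + (R*R)*(-3) = -7 + R²*(-3) = -7 - 3*R²)
B(c, g) = g*(-7 - 3*c²) (B(c, g) = (-7 - 3*c²)*g = g*(-7 - 3*c²))
N(h, T) = -(390 + h)/(4*(-163 + T)) (N(h, T) = -(h + 390)/(4*(T - 163)) = -(390 + h)/(4*(-163 + T)))
(233790 + B(194, -301)) + N(-127, 106) = (233790 - 1*(-301)*(7 + 3*194²)) + (-390 - 1*(-127))/(4*(-163 + 106)) = (233790 - 1*(-301)*(7 + 3*37636)) + (¼)*(-390 + 127)/(-57) = (233790 - 1*(-301)*(7 + 112908)) + (¼)*(-1/57)*(-263) = (233790 - 1*(-301)*112915) + 263/228 = (233790 + 33987415) + 263/228 = 34221205 + 263/228 = 7802435003/228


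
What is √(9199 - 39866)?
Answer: I*√30667 ≈ 175.12*I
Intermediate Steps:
√(9199 - 39866) = √(-30667) = I*√30667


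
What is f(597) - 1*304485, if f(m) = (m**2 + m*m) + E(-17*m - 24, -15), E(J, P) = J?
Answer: 398160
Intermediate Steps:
f(m) = -24 - 17*m + 2*m**2 (f(m) = (m**2 + m*m) + (-17*m - 24) = (m**2 + m**2) + (-24 - 17*m) = 2*m**2 + (-24 - 17*m) = -24 - 17*m + 2*m**2)
f(597) - 1*304485 = (-24 - 17*597 + 2*597**2) - 1*304485 = (-24 - 10149 + 2*356409) - 304485 = (-24 - 10149 + 712818) - 304485 = 702645 - 304485 = 398160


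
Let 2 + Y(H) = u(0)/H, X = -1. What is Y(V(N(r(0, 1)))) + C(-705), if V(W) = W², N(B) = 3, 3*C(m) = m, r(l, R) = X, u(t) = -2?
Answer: -2135/9 ≈ -237.22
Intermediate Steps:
r(l, R) = -1
C(m) = m/3
Y(H) = -2 - 2/H
Y(V(N(r(0, 1)))) + C(-705) = (-2 - 2/(3²)) + (⅓)*(-705) = (-2 - 2/9) - 235 = -20/9 - 235 = -2135/9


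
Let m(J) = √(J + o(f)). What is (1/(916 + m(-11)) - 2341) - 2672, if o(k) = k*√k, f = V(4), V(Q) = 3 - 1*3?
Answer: (-5013*√11 + 4591907*I)/(√11 - 916*I) ≈ -5013.0 - 3.9637e-6*I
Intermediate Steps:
V(Q) = 0 (V(Q) = 3 - 3 = 0)
f = 0
o(k) = k^(3/2)
m(J) = √J (m(J) = √(J + 0^(3/2)) = √(J + 0) = √J)
(1/(916 + m(-11)) - 2341) - 2672 = (1/(916 + √(-11)) - 2341) - 2672 = (1/(916 + I*√11) - 2341) - 2672 = (-2341 + 1/(916 + I*√11)) - 2672 = -5013 + 1/(916 + I*√11)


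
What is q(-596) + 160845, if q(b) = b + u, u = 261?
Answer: 160510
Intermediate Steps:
q(b) = 261 + b (q(b) = b + 261 = 261 + b)
q(-596) + 160845 = (261 - 596) + 160845 = -335 + 160845 = 160510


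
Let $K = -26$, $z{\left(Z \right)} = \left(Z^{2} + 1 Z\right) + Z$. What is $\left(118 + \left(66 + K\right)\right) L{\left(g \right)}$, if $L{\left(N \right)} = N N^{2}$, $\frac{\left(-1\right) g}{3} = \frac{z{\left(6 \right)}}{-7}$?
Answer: $\frac{471785472}{343} \approx 1.3755 \cdot 10^{6}$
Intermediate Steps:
$z{\left(Z \right)} = Z^{2} + 2 Z$ ($z{\left(Z \right)} = \left(Z^{2} + Z\right) + Z = \left(Z + Z^{2}\right) + Z = Z^{2} + 2 Z$)
$g = \frac{144}{7}$ ($g = - 3 \frac{6 \left(2 + 6\right)}{-7} = - 3 \cdot 6 \cdot 8 \left(- \frac{1}{7}\right) = - 3 \cdot 48 \left(- \frac{1}{7}\right) = \left(-3\right) \left(- \frac{48}{7}\right) = \frac{144}{7} \approx 20.571$)
$L{\left(N \right)} = N^{3}$
$\left(118 + \left(66 + K\right)\right) L{\left(g \right)} = \left(118 + \left(66 - 26\right)\right) \left(\frac{144}{7}\right)^{3} = \left(118 + 40\right) \frac{2985984}{343} = 158 \cdot \frac{2985984}{343} = \frac{471785472}{343}$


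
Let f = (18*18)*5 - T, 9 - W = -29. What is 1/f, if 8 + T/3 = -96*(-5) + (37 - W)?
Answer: 1/207 ≈ 0.0048309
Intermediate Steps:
W = 38 (W = 9 - 1*(-29) = 9 + 29 = 38)
T = 1413 (T = -24 + 3*(-96*(-5) + (37 - 1*38)) = -24 + 3*(480 + (37 - 38)) = -24 + 3*(480 - 1) = -24 + 3*479 = -24 + 1437 = 1413)
f = 207 (f = (18*18)*5 - 1*1413 = 324*5 - 1413 = 1620 - 1413 = 207)
1/f = 1/207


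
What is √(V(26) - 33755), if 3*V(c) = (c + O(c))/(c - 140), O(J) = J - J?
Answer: I*√109670242/57 ≈ 183.73*I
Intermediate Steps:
O(J) = 0
V(c) = c/(3*(-140 + c)) (V(c) = ((c + 0)/(c - 140))/3 = (c/(-140 + c))/3 = c/(3*(-140 + c)))
√(V(26) - 33755) = √((⅓)*26/(-140 + 26) - 33755) = √((⅓)*26/(-114) - 33755) = √((⅓)*26*(-1/114) - 33755) = √(-13/171 - 33755) = √(-5772118/171) = I*√109670242/57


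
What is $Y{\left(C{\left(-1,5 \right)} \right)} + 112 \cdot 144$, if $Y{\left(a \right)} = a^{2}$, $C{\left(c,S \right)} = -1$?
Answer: $16129$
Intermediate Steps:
$Y{\left(C{\left(-1,5 \right)} \right)} + 112 \cdot 144 = \left(-1\right)^{2} + 112 \cdot 144 = 1 + 16128 = 16129$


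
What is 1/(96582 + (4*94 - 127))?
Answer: 1/96831 ≈ 1.0327e-5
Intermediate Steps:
1/(96582 + (4*94 - 127)) = 1/(96582 + (376 - 127)) = 1/(96582 + 249) = 1/96831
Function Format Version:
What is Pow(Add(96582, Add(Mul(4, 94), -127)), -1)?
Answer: Rational(1, 96831) ≈ 1.0327e-5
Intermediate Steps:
Pow(Add(96582, Add(Mul(4, 94), -127)), -1) = Pow(Add(96582, Add(376, -127)), -1) = Pow(Add(96582, 249), -1) = Pow(96831, -1) = Rational(1, 96831)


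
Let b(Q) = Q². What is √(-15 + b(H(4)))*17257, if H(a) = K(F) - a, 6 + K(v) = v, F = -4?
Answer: 17257*√181 ≈ 2.3217e+5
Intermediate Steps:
K(v) = -6 + v
H(a) = -10 - a (H(a) = (-6 - 4) - a = -10 - a)
√(-15 + b(H(4)))*17257 = √(-15 + (-10 - 1*4)²)*17257 = √(-15 + (-10 - 4)²)*17257 = √(-15 + (-14)²)*17257 = √(-15 + 196)*17257 = √181*17257 = 17257*√181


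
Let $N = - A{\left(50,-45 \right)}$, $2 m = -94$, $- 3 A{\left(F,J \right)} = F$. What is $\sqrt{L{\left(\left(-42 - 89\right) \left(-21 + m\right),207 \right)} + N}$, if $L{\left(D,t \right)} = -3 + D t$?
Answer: $\frac{\sqrt{16595727}}{3} \approx 1357.9$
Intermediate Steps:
$A{\left(F,J \right)} = - \frac{F}{3}$
$m = -47$ ($m = \frac{1}{2} \left(-94\right) = -47$)
$N = \frac{50}{3}$ ($N = - \frac{\left(-1\right) 50}{3} = \left(-1\right) \left(- \frac{50}{3}\right) = \frac{50}{3} \approx 16.667$)
$\sqrt{L{\left(\left(-42 - 89\right) \left(-21 + m\right),207 \right)} + N} = \sqrt{\left(-3 + \left(-42 - 89\right) \left(-21 - 47\right) 207\right) + \frac{50}{3}} = \sqrt{\left(-3 + \left(-131\right) \left(-68\right) 207\right) + \frac{50}{3}} = \sqrt{\left(-3 + 8908 \cdot 207\right) + \frac{50}{3}} = \sqrt{\left(-3 + 1843956\right) + \frac{50}{3}} = \sqrt{1843953 + \frac{50}{3}} = \sqrt{\frac{5531909}{3}} = \frac{\sqrt{16595727}}{3}$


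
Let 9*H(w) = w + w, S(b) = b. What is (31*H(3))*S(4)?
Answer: 248/3 ≈ 82.667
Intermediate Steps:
H(w) = 2*w/9 (H(w) = (w + w)/9 = (2*w)/9 = 2*w/9)
(31*H(3))*S(4) = (31*((2/9)*3))*4 = (31*(⅔))*4 = (62/3)*4 = 248/3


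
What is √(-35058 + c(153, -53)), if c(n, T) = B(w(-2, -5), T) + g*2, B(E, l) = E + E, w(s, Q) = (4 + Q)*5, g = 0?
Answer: 2*I*√8767 ≈ 187.26*I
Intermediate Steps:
w(s, Q) = 20 + 5*Q
B(E, l) = 2*E
c(n, T) = -10 (c(n, T) = 2*(20 + 5*(-5)) + 0*2 = 2*(20 - 25) + 0 = 2*(-5) + 0 = -10 + 0 = -10)
√(-35058 + c(153, -53)) = √(-35058 - 10) = √(-35068) = 2*I*√8767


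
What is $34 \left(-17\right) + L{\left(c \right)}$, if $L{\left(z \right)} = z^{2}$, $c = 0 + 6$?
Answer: $-542$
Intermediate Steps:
$c = 6$
$34 \left(-17\right) + L{\left(c \right)} = 34 \left(-17\right) + 6^{2} = -578 + 36 = -542$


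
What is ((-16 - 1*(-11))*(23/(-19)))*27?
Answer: 3105/19 ≈ 163.42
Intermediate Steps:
((-16 - 1*(-11))*(23/(-19)))*27 = ((-16 + 11)*(23*(-1/19)))*27 = -5*(-23/19)*27 = (115/19)*27 = 3105/19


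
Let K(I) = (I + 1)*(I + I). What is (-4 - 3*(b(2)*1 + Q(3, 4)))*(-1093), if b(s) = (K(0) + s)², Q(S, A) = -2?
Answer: 10930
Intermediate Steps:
K(I) = 2*I*(1 + I) (K(I) = (1 + I)*(2*I) = 2*I*(1 + I))
b(s) = s² (b(s) = (2*0*(1 + 0) + s)² = (2*0*1 + s)² = (0 + s)² = s²)
(-4 - 3*(b(2)*1 + Q(3, 4)))*(-1093) = (-4 - 3*(2²*1 - 2))*(-1093) = (-4 - 3*(4*1 - 2))*(-1093) = (-4 - 3*(4 - 2))*(-1093) = (-4 - 3*2)*(-1093) = (-4 - 6)*(-1093) = -10*(-1093) = 10930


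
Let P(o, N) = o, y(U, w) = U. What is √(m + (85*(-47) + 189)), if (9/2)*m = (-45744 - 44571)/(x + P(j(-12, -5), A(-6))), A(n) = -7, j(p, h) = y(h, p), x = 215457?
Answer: I*√44169296465666/107726 ≈ 61.694*I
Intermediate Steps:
j(p, h) = h
m = -10035/107726 (m = 2*((-45744 - 44571)/(215457 - 5))/9 = 2*(-90315/215452)/9 = 2*(-90315*1/215452)/9 = (2/9)*(-90315/215452) = -10035/107726 ≈ -0.093153)
√(m + (85*(-47) + 189)) = √(-10035/107726 + (85*(-47) + 189)) = √(-10035/107726 + (-3995 + 189)) = √(-10035/107726 - 3806) = √(-410015191/107726) = I*√44169296465666/107726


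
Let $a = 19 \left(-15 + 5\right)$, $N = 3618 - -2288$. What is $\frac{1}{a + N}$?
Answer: $\frac{1}{5716} \approx 0.00017495$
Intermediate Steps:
$N = 5906$ ($N = 3618 + 2288 = 5906$)
$a = -190$ ($a = 19 \left(-10\right) = -190$)
$\frac{1}{a + N} = \frac{1}{-190 + 5906} = \frac{1}{5716}$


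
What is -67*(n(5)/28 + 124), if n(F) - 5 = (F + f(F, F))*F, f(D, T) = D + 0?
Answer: -236309/28 ≈ -8439.6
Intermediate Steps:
f(D, T) = D
n(F) = 5 + 2*F² (n(F) = 5 + (F + F)*F = 5 + (2*F)*F = 5 + 2*F²)
-67*(n(5)/28 + 124) = -67*((5 + 2*5²)/28 + 124) = -67*((5 + 2*25)*(1/28) + 124) = -67*((5 + 50)*(1/28) + 124) = -67*(55*(1/28) + 124) = -67*(55/28 + 124) = -67*3527/28 = -236309/28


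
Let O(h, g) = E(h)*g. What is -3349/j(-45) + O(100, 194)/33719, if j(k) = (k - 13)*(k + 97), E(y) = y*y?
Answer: 5963964931/101696504 ≈ 58.645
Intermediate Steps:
E(y) = y²
j(k) = (-13 + k)*(97 + k)
O(h, g) = g*h² (O(h, g) = h²*g = g*h²)
-3349/j(-45) + O(100, 194)/33719 = -3349/(-1261 + (-45)² + 84*(-45)) + (194*100²)/33719 = -3349/(-1261 + 2025 - 3780) + (194*10000)*(1/33719) = -3349/(-3016) + 1940000*(1/33719) = -3349*(-1/3016) + 1940000/33719 = 3349/3016 + 1940000/33719 = 5963964931/101696504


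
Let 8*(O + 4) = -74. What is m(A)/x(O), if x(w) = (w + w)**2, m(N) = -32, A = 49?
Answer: -128/2809 ≈ -0.045568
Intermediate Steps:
O = -53/4 (O = -4 + (1/8)*(-74) = -4 - 37/4 = -53/4 ≈ -13.250)
x(w) = 4*w**2 (x(w) = (2*w)**2 = 4*w**2)
m(A)/x(O) = -32/(4*(-53/4)**2) = -32/(4*(2809/16)) = -32/2809/4 = -32*4/2809 = -128/2809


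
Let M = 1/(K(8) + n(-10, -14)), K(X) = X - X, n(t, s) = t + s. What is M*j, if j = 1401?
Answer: -467/8 ≈ -58.375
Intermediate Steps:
n(t, s) = s + t
K(X) = 0
M = -1/24 (M = 1/(0 + (-14 - 10)) = 1/(0 - 24) = 1/(-24) = -1/24 ≈ -0.041667)
M*j = -1/24*1401 = -467/8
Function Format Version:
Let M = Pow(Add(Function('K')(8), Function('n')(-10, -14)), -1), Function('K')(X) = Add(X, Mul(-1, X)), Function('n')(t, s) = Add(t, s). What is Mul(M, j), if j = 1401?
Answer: Rational(-467, 8) ≈ -58.375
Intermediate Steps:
Function('n')(t, s) = Add(s, t)
Function('K')(X) = 0
M = Rational(-1, 24) (M = Pow(Add(0, Add(-14, -10)), -1) = Pow(Add(0, -24), -1) = Pow(-24, -1) = Rational(-1, 24) ≈ -0.041667)
Mul(M, j) = Mul(Rational(-1, 24), 1401) = Rational(-467, 8)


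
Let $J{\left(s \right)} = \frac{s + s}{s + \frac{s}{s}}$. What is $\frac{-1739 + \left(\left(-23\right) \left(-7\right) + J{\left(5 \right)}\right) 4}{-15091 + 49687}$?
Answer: $- \frac{3265}{103788} \approx -0.031458$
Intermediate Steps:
$J{\left(s \right)} = \frac{2 s}{1 + s}$ ($J{\left(s \right)} = \frac{2 s}{s + 1} = \frac{2 s}{1 + s}$)
$\frac{-1739 + \left(\left(-23\right) \left(-7\right) + J{\left(5 \right)}\right) 4}{-15091 + 49687} = \frac{-1739 + \left(\left(-23\right) \left(-7\right) + 2 \cdot 5 \frac{1}{1 + 5}\right) 4}{-15091 + 49687} = \frac{-1739 + \left(161 + 2 \cdot 5 \cdot \frac{1}{6}\right) 4}{34596} = \left(-1739 + \left(161 + 2 \cdot 5 \cdot \frac{1}{6}\right) 4\right) \frac{1}{34596} = \left(-1739 + \left(161 + \frac{5}{3}\right) 4\right) \frac{1}{34596} = \left(-1739 + \frac{488}{3} \cdot 4\right) \frac{1}{34596} = \left(-1739 + \frac{1952}{3}\right) \frac{1}{34596} = \left(- \frac{3265}{3}\right) \frac{1}{34596} = - \frac{3265}{103788}$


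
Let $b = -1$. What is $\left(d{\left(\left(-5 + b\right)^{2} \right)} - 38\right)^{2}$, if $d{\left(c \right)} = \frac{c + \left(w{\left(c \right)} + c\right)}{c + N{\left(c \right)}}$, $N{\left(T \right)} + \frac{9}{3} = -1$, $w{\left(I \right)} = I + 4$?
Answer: $\frac{4761}{4} \approx 1190.3$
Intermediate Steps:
$w{\left(I \right)} = 4 + I$
$N{\left(T \right)} = -4$ ($N{\left(T \right)} = -3 - 1 = -4$)
$d{\left(c \right)} = \frac{4 + 3 c}{-4 + c}$ ($d{\left(c \right)} = \frac{c + \left(\left(4 + c\right) + c\right)}{c - 4} = \frac{c + \left(4 + 2 c\right)}{-4 + c} = \frac{4 + 3 c}{-4 + c}$)
$\left(d{\left(\left(-5 + b\right)^{2} \right)} - 38\right)^{2} = \left(\frac{4 + 3 \left(-5 - 1\right)^{2}}{-4 + \left(-5 - 1\right)^{2}} - 38\right)^{2} = \left(\frac{4 + 3 \left(-6\right)^{2}}{-4 + \left(-6\right)^{2}} - 38\right)^{2} = \left(\frac{4 + 3 \cdot 36}{-4 + 36} - 38\right)^{2} = \left(\frac{4 + 108}{32} - 38\right)^{2} = \left(\frac{1}{32} \cdot 112 - 38\right)^{2} = \left(\frac{7}{2} - 38\right)^{2} = \left(- \frac{69}{2}\right)^{2} = \frac{4761}{4}$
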